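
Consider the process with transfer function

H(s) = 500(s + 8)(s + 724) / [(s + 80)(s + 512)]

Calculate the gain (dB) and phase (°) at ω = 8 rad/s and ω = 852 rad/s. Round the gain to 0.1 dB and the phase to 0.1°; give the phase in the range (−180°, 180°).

At s = jω = j8:
zero (s+8): 8 + j8 → |·| = √(8²+8²) = √128 ≈ 11.314, ∠ = arctan(8/8) ≈ 45.00°
zero (s+724): 724 + j8 → |·| = √(724²+8²) = √524240 ≈ 724.04, ∠ = arctan(8/724) ≈ 0.63°
pole (s+80): 80 + j8 → |·| = √(80²+8²) = √6464 ≈ 80.399, ∠ = arctan(8/80) ≈ 5.71°
pole (s+512): 512 + j8 → |·| = √(512²+8²) = √262208 ≈ 512.06, ∠ = arctan(8/512) ≈ 0.90°
|H| = 500 · 8191.8 / 41169 ≈ 99.49
Gain = 20 log₁₀(99.49) ≈ 39.96 dB
∠H = 45.63° − 6.61° = 39.02°

At s = jω = j852:
zero (s+8): 8 + j852 → |·| = √(8²+852²) = √725968 ≈ 852.04, ∠ = arctan(852/8) ≈ 89.46°
zero (s+724): 724 + j852 → |·| = √(724²+852²) = √1250080 ≈ 1118.1, ∠ = arctan(852/724) ≈ 49.64°
pole (s+80): 80 + j852 → |·| = √(80²+852²) = √732304 ≈ 855.75, ∠ = arctan(852/80) ≈ 84.64°
pole (s+512): 512 + j852 → |·| = √(512²+852²) = √988048 ≈ 994.01, ∠ = arctan(852/512) ≈ 59.00°
|H| = 500 · 9.5267e+05 / 8.5062e+05 ≈ 559.99
Gain = 20 log₁₀(559.99) ≈ 54.96 dB
∠H = 139.10° − 143.64° = -4.54°

ω = 8: 40.0 dB, 39.0°; ω = 852: 55.0 dB, -4.5°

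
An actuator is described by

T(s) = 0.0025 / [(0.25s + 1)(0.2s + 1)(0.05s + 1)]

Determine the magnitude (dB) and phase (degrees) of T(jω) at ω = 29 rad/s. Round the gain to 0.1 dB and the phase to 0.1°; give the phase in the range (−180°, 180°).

-89.6 dB, 142.2°

At ω = 29 rad/s:
pole (1 + j29·0.25) = 1 + j7.25 → |·| ≈ 7.3186, ∠ ≈ 82.15°
pole (1 + j29·0.2) = 1 + j5.8 → |·| ≈ 5.8856, ∠ ≈ 80.22°
pole (1 + j29·0.05) = 1 + j1.45 → |·| ≈ 1.7614, ∠ ≈ 55.41°
|T| = 0.0025 · 1 / (7.3186 · 5.8856 · 1.7614) ≈ 3.2951e-05
Gain = 20 log₁₀(3.2951e-05) ≈ -89.64 dB
∠T = (0°) − (82.15° + 80.22° + 55.41°) = -217.78° ≡ 142.22° (principal value)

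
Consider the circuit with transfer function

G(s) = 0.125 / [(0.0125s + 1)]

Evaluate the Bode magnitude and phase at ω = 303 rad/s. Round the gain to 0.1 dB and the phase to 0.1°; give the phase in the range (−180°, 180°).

At ω = 303 rad/s:
pole (1 + j303·0.0125) = 1 + j3.7875 → |·| ≈ 3.9173, ∠ ≈ 75.21°
|G| = 0.125 · 1 / (3.9173) ≈ 0.03191
Gain = 20 log₁₀(0.03191) ≈ -29.92 dB
∠G = (0°) − (75.21°) = -75.21°

-29.9 dB, -75.2°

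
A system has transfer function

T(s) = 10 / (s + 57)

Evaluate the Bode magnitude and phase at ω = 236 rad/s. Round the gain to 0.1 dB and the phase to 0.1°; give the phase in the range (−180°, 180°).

At s = jω = j236:
pole (s+57): 57 + j236 → |·| = √(57²+236²) = √58945 ≈ 242.79, ∠ = arctan(236/57) ≈ 76.42°
|T| = 10 / 242.79 ≈ 0.041188
Gain = 20 log₁₀(0.041188) ≈ -27.70 dB
∠T = 0.00° − 76.42° = -76.42°

-27.7 dB, -76.4°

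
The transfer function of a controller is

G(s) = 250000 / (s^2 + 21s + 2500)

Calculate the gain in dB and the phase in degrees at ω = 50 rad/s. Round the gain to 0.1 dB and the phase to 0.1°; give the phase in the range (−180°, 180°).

47.5 dB, -90.0°

At s = jω = j50:
quadratic: (j50)² + 21·j50 + 2500 = 0 + j1050 → |·| ≈ 1050, ∠ ≈ 90.00°
|G| = 250000 / 1050 ≈ 238.1
Gain = 20 log₁₀(238.1) ≈ 47.54 dB
∠G = 0.00° − 90.00° = -90.00°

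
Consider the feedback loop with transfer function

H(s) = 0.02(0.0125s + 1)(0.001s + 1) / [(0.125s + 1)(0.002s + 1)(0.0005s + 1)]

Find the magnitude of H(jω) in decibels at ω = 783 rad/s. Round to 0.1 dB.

-57.9 dB

At ω = 783 rad/s:
zero (1 + j783·0.0125) = 1 + j9.7875 → |·| ≈ 9.8385, ∠ ≈ 84.17°
zero (1 + j783·0.001) = 1 + j0.783 → |·| ≈ 1.2701, ∠ ≈ 38.06°
pole (1 + j783·0.125) = 1 + j97.875 → |·| ≈ 97.88, ∠ ≈ 89.41°
pole (1 + j783·0.002) = 1 + j1.566 → |·| ≈ 1.8581, ∠ ≈ 57.44°
pole (1 + j783·0.0005) = 1 + j0.3915 → |·| ≈ 1.0739, ∠ ≈ 21.38°
|H| = 0.02 · 9.8385 · 1.2701 / (97.88 · 1.8581 · 1.0739) ≈ 0.0012796
Gain = 20 log₁₀(0.0012796) ≈ -57.86 dB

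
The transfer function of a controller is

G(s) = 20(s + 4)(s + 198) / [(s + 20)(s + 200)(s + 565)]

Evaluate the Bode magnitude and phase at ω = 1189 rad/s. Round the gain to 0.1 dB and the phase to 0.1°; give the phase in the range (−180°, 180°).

At s = jω = j1189:
zero (s+4): 4 + j1189 → |·| = √(4²+1189²) = √1413737 ≈ 1189, ∠ = arctan(1189/4) ≈ 89.81°
zero (s+198): 198 + j1189 → |·| = √(198²+1189²) = √1452925 ≈ 1205.4, ∠ = arctan(1189/198) ≈ 80.55°
pole (s+20): 20 + j1189 → |·| = √(20²+1189²) = √1414121 ≈ 1189.2, ∠ = arctan(1189/20) ≈ 89.04°
pole (s+200): 200 + j1189 → |·| = √(200²+1189²) = √1453721 ≈ 1205.7, ∠ = arctan(1189/200) ≈ 80.45°
pole (s+565): 565 + j1189 → |·| = √(565²+1189²) = √1732946 ≈ 1316.4, ∠ = arctan(1189/565) ≈ 64.58°
|G| = 20 · 1.4332e+06 / 1.8875e+09 ≈ 0.015186
Gain = 20 log₁₀(0.015186) ≈ -36.37 dB
∠G = 170.36° − 234.07° = -63.71°

-36.4 dB, -63.7°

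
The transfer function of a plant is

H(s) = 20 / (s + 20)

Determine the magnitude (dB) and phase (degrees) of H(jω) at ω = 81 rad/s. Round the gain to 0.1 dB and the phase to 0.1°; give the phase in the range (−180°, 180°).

Substitute s = j81:
Numerator: 20 = 20 + j0
Denominator: (j81) + 20 = 20 + j81
|N| = √(20² + 0²) ≈ 20, ∠N ≈ 0.00°
|D| = √(20² + 81²) ≈ 83.433, ∠D ≈ 76.13°
|H| = 20 / 83.433 ≈ 0.23971
Gain = 20 log₁₀(0.23971) ≈ -12.41 dB
∠H = 0.00° − 76.13° = -76.13°

-12.4 dB, -76.1°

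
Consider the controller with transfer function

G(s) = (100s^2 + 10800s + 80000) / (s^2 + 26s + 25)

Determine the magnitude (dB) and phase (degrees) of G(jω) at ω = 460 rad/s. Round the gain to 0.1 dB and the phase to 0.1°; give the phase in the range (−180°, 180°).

40.2 dB, -10.0°

Substitute s = j460:
Numerator: 100(j460)^2 + 10800(j460) + 80000 = -21080000 + j4968000
Denominator: (j460)^2 + 26(j460) + 25 = -211575 + j11960
|N| = √(21080000² + 4968000²) ≈ 2.1658e+07, ∠N ≈ 166.74°
|D| = √(211575² + 11960²) ≈ 2.1191e+05, ∠D ≈ 176.76°
|G| = 2.1658e+07 / 2.1191e+05 ≈ 102.2
Gain = 20 log₁₀(102.2) ≈ 40.19 dB
∠G = 166.74° − 176.76° = -10.02°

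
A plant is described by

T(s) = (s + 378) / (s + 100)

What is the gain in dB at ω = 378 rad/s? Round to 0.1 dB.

At s = jω = j378:
zero (s+378): 378 + j378 → |·| = √(378²+378²) = √285768 ≈ 534.57, ∠ = arctan(378/378) ≈ 45.00°
pole (s+100): 100 + j378 → |·| = √(100²+378²) = √152884 ≈ 391, ∠ = arctan(378/100) ≈ 75.18°
|T| = 1 · 534.57 / 391 ≈ 1.3672
Gain = 20 log₁₀(1.3672) ≈ 2.72 dB

2.7 dB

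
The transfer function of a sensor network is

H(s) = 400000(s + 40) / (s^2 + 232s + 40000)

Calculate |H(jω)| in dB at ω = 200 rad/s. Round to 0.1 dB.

At s = jω = j200:
zero (s+40): 40 + j200 → |·| = √(40²+200²) = √41600 ≈ 203.96, ∠ = arctan(200/40) ≈ 78.69°
quadratic: (j200)² + 232·j200 + 40000 = 0 + j46400 → |·| ≈ 46400, ∠ ≈ 90.00°
|H| = 400000 · 203.96 / 46400 ≈ 1758.3
Gain = 20 log₁₀(1758.3) ≈ 64.90 dB

64.9 dB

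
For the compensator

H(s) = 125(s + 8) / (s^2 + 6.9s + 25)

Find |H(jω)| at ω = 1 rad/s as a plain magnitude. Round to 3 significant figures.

At s = jω = j1:
zero (s+8): 8 + j1 → |·| = √(8²+1²) = √65 ≈ 8.0623, ∠ = arctan(1/8) ≈ 7.13°
quadratic: (j1)² + 6.9·j1 + 25 = 24 + j6.9 → |·| ≈ 24.972, ∠ ≈ 16.04°
|H| = 125 · 8.0623 / 24.972 ≈ 40.357

40.4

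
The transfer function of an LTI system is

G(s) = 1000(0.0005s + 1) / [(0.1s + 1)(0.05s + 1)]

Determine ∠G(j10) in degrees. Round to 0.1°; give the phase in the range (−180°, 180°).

-71.3°

At ω = 10 rad/s:
zero (1 + j10·0.0005) = 1 + j0.005 → |·| ≈ 1, ∠ ≈ 0.29°
pole (1 + j10·0.1) = 1 + j1 → |·| ≈ 1.4142, ∠ ≈ 45.00°
pole (1 + j10·0.05) = 1 + j0.5 → |·| ≈ 1.118, ∠ ≈ 26.57°
∠G = (0.29°) − (45.00° + 26.57°) = -71.28°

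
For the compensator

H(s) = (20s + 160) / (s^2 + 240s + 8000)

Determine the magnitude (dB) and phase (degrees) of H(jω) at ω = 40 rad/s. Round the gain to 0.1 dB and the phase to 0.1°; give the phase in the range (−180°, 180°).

-23.0 dB, 22.4°

Substitute s = j40:
Numerator: 20(j40) + 160 = 160 + j800
Denominator: (j40)^2 + 240(j40) + 8000 = 6400 + j9600
|N| = √(160² + 800²) ≈ 815.84, ∠N ≈ 78.69°
|D| = √(6400² + 9600²) ≈ 11538, ∠D ≈ 56.31°
|H| = 815.84 / 11538 ≈ 0.070709
Gain = 20 log₁₀(0.070709) ≈ -23.01 dB
∠H = 78.69° − 56.31° = 22.38°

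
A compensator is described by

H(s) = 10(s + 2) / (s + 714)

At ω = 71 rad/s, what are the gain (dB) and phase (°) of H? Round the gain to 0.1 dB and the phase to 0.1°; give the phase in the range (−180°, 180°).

-0.1 dB, 82.7°

At s = jω = j71:
zero (s+2): 2 + j71 → |·| = √(2²+71²) = √5045 ≈ 71.028, ∠ = arctan(71/2) ≈ 88.39°
pole (s+714): 714 + j71 → |·| = √(714²+71²) = √514837 ≈ 717.52, ∠ = arctan(71/714) ≈ 5.68°
|H| = 10 · 71.028 / 717.52 ≈ 0.98991
Gain = 20 log₁₀(0.98991) ≈ -0.09 dB
∠H = 88.39° − 5.68° = 82.71°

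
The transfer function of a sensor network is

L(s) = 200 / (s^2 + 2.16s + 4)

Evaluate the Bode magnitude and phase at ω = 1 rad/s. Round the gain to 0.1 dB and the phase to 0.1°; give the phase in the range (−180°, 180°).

At s = jω = j1:
quadratic: (j1)² + 2.16·j1 + 4 = 3 + j2.16 → |·| ≈ 3.6967, ∠ ≈ 35.75°
|L| = 200 / 3.6967 ≈ 54.102
Gain = 20 log₁₀(54.102) ≈ 34.66 dB
∠L = 0.00° − 35.75° = -35.75°

34.7 dB, -35.8°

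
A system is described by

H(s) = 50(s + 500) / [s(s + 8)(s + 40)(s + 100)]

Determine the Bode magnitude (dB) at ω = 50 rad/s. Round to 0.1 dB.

-57.2 dB

At s = jω = j50:
zero (s+500): 500 + j50 → |·| = √(500²+50²) = √252500 ≈ 502.49, ∠ = arctan(50/500) ≈ 5.71°
pole (s+8): 8 + j50 → |·| = √(8²+50²) = √2564 ≈ 50.636, ∠ = arctan(50/8) ≈ 80.91°
pole (s+40): 40 + j50 → |·| = √(40²+50²) = √4100 ≈ 64.031, ∠ = arctan(50/40) ≈ 51.34°
pole (s+100): 100 + j50 → |·| = √(100²+50²) = √12500 ≈ 111.8, ∠ = arctan(50/100) ≈ 26.57°
pole at origin: |s| = 50, ∠ = 90.00° (in denominator)
|H| = 50 · 502.49 / 1.8124e+07 ≈ 0.0013863
Gain = 20 log₁₀(0.0013863) ≈ -57.16 dB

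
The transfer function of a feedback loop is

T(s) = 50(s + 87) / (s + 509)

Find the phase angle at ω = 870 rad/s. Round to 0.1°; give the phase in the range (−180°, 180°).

At s = jω = j870:
zero (s+87): 87 + j870 → |·| = √(87²+870²) = √764469 ≈ 874.34, ∠ = arctan(870/87) ≈ 84.29°
pole (s+509): 509 + j870 → |·| = √(509²+870²) = √1015981 ≈ 1008, ∠ = arctan(870/509) ≈ 59.67°
∠T = 84.29° − 59.67° = 24.62°

24.6°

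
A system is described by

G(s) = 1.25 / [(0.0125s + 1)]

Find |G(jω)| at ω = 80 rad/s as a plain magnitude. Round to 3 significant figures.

At ω = 80 rad/s:
pole (1 + j80·0.0125) = 1 + j1 → |·| ≈ 1.4142, ∠ ≈ 45.00°
|G| = 1.25 · 1 / (1.4142) ≈ 0.88389

0.884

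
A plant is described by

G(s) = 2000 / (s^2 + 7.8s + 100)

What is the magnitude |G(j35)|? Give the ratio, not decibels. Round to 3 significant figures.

At s = jω = j35:
quadratic: (j35)² + 7.8·j35 + 100 = -1125 + j273 → |·| ≈ 1157.7, ∠ ≈ 166.36°
|G| = 2000 / 1157.7 ≈ 1.7276

1.73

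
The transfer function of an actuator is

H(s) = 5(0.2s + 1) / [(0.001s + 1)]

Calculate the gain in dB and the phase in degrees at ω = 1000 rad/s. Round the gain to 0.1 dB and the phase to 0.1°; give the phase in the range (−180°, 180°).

57.0 dB, 44.7°

At ω = 1000 rad/s:
zero (1 + j1000·0.2) = 1 + j200 → |·| ≈ 200, ∠ ≈ 89.71°
pole (1 + j1000·0.001) = 1 + j1 → |·| ≈ 1.4142, ∠ ≈ 45.00°
|H| = 5 · 200 / (1.4142) ≈ 707.11
Gain = 20 log₁₀(707.11) ≈ 56.99 dB
∠H = (89.71°) − (45.00°) = 44.71°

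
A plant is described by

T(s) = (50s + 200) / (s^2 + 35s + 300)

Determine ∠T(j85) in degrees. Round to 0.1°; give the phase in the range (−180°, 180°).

Substitute s = j85:
Numerator: 50(j85) + 200 = 200 + j4250
Denominator: (j85)^2 + 35(j85) + 300 = -6925 + j2975
|N| = √(200² + 4250²) ≈ 4254.7, ∠N ≈ 87.31°
|D| = √(6925² + 2975²) ≈ 7537, ∠D ≈ 156.75°
∠T = 87.31° − 156.75° = -69.44°

-69.4°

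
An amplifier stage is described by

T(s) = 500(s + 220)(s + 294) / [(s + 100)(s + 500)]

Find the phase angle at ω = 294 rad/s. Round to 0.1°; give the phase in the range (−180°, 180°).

At s = jω = j294:
zero (s+220): 220 + j294 → |·| = √(220²+294²) = √134836 ≈ 367.2, ∠ = arctan(294/220) ≈ 53.19°
zero (s+294): 294 + j294 → |·| = √(294²+294²) = √172872 ≈ 415.78, ∠ = arctan(294/294) ≈ 45.00°
pole (s+100): 100 + j294 → |·| = √(100²+294²) = √96436 ≈ 310.54, ∠ = arctan(294/100) ≈ 71.21°
pole (s+500): 500 + j294 → |·| = √(500²+294²) = √336436 ≈ 580.03, ∠ = arctan(294/500) ≈ 30.46°
∠T = 98.19° − 101.67° = -3.48°

-3.5°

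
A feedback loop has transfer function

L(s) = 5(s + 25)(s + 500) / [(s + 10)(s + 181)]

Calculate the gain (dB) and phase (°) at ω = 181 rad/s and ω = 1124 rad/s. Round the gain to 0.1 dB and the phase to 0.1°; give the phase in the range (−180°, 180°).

At s = jω = j181:
zero (s+25): 25 + j181 → |·| = √(25²+181²) = √33386 ≈ 182.72, ∠ = arctan(181/25) ≈ 82.14°
zero (s+500): 500 + j181 → |·| = √(500²+181²) = √282761 ≈ 531.75, ∠ = arctan(181/500) ≈ 19.90°
pole (s+10): 10 + j181 → |·| = √(10²+181²) = √32861 ≈ 181.28, ∠ = arctan(181/10) ≈ 86.84°
pole (s+181): 181 + j181 → |·| = √(181²+181²) = √65522 ≈ 255.97, ∠ = arctan(181/181) ≈ 45.00°
|L| = 5 · 97161 / 46402 ≈ 10.469
Gain = 20 log₁₀(10.469) ≈ 20.40 dB
∠L = 102.04° − 131.84° = -29.80°

At s = jω = j1124:
zero (s+25): 25 + j1124 → |·| = √(25²+1124²) = √1264001 ≈ 1124.3, ∠ = arctan(1124/25) ≈ 88.73°
zero (s+500): 500 + j1124 → |·| = √(500²+1124²) = √1513376 ≈ 1230.2, ∠ = arctan(1124/500) ≈ 66.02°
pole (s+10): 10 + j1124 → |·| = √(10²+1124²) = √1263476 ≈ 1124, ∠ = arctan(1124/10) ≈ 89.49°
pole (s+181): 181 + j1124 → |·| = √(181²+1124²) = √1296137 ≈ 1138.5, ∠ = arctan(1124/181) ≈ 80.85°
|L| = 5 · 1.3831e+06 / 1.2797e+06 ≈ 5.404
Gain = 20 log₁₀(5.404) ≈ 14.65 dB
∠L = 154.75° − 170.34° = -15.59°

ω = 181: 20.4 dB, -29.8°; ω = 1124: 14.7 dB, -15.6°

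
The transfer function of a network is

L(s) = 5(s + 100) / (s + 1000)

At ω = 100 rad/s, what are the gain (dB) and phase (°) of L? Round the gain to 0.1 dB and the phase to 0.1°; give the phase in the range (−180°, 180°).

At s = jω = j100:
zero (s+100): 100 + j100 → |·| = √(100²+100²) = √20000 ≈ 141.42, ∠ = arctan(100/100) ≈ 45.00°
pole (s+1000): 1000 + j100 → |·| = √(1000²+100²) = √1010000 ≈ 1005, ∠ = arctan(100/1000) ≈ 5.71°
|L| = 5 · 141.42 / 1005 ≈ 0.70358
Gain = 20 log₁₀(0.70358) ≈ -3.05 dB
∠L = 45.00° − 5.71° = 39.29°

-3.1 dB, 39.3°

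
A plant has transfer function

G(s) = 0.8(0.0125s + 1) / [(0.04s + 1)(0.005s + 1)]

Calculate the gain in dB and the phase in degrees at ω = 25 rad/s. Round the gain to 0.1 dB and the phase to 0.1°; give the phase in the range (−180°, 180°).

-4.6 dB, -34.8°

At ω = 25 rad/s:
zero (1 + j25·0.0125) = 1 + j0.3125 → |·| ≈ 1.0477, ∠ ≈ 17.35°
pole (1 + j25·0.04) = 1 + j1 → |·| ≈ 1.4142, ∠ ≈ 45.00°
pole (1 + j25·0.005) = 1 + j0.125 → |·| ≈ 1.0078, ∠ ≈ 7.13°
|G| = 0.8 · 1.0477 / (1.4142 · 1.0078) ≈ 0.58809
Gain = 20 log₁₀(0.58809) ≈ -4.61 dB
∠G = (17.35°) − (45.00° + 7.13°) = -34.78°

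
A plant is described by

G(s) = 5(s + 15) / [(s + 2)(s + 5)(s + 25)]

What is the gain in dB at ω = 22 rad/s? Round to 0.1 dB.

At s = jω = j22:
zero (s+15): 15 + j22 → |·| = √(15²+22²) = √709 ≈ 26.627, ∠ = arctan(22/15) ≈ 55.71°
pole (s+2): 2 + j22 → |·| = √(2²+22²) = √488 ≈ 22.091, ∠ = arctan(22/2) ≈ 84.81°
pole (s+5): 5 + j22 → |·| = √(5²+22²) = √509 ≈ 22.561, ∠ = arctan(22/5) ≈ 77.20°
pole (s+25): 25 + j22 → |·| = √(25²+22²) = √1109 ≈ 33.302, ∠ = arctan(22/25) ≈ 41.35°
|G| = 5 · 26.627 / 16598 ≈ 0.0080211
Gain = 20 log₁₀(0.0080211) ≈ -41.92 dB

-41.9 dB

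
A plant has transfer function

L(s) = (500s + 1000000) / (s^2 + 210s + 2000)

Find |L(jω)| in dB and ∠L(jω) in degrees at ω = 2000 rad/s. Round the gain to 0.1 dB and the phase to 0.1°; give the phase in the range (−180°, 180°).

-9.1 dB, -129.0°

Substitute s = j2000:
Numerator: 500(j2000) + 1000000 = 1000000 + j1000000
Denominator: (j2000)^2 + 210(j2000) + 2000 = -3998000 + j420000
|N| = √(1000000² + 1000000²) ≈ 1.4142e+06, ∠N ≈ 45.00°
|D| = √(3998000² + 420000²) ≈ 4.02e+06, ∠D ≈ 174.00°
|L| = 1.4142e+06 / 4.02e+06 ≈ 0.35179
Gain = 20 log₁₀(0.35179) ≈ -9.07 dB
∠L = 45.00° − 174.00° = -129.00°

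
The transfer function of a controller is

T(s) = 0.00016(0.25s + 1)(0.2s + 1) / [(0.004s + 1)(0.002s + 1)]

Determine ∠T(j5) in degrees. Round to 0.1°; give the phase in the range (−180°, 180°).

At ω = 5 rad/s:
zero (1 + j5·0.25) = 1 + j1.25 → |·| ≈ 1.6008, ∠ ≈ 51.34°
zero (1 + j5·0.2) = 1 + j1 → |·| ≈ 1.4142, ∠ ≈ 45.00°
pole (1 + j5·0.004) = 1 + j0.02 → |·| ≈ 1.0002, ∠ ≈ 1.15°
pole (1 + j5·0.002) = 1 + j0.01 → |·| ≈ 1, ∠ ≈ 0.57°
∠T = (51.34° + 45.00°) − (1.15° + 0.57°) = 94.62°

94.6°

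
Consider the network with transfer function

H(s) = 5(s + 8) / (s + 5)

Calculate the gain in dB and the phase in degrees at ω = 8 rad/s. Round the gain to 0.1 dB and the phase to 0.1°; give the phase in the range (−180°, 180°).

15.6 dB, -13.0°

At s = jω = j8:
zero (s+8): 8 + j8 → |·| = √(8²+8²) = √128 ≈ 11.314, ∠ = arctan(8/8) ≈ 45.00°
pole (s+5): 5 + j8 → |·| = √(5²+8²) = √89 ≈ 9.434, ∠ = arctan(8/5) ≈ 57.99°
|H| = 5 · 11.314 / 9.434 ≈ 5.9964
Gain = 20 log₁₀(5.9964) ≈ 15.56 dB
∠H = 45.00° − 57.99° = -12.99°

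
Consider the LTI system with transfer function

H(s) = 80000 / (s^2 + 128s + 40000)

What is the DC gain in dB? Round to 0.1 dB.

H(0) = 80000 / 40000 = 2
20 log₁₀(2) ≈ 6.02 dB

6.0 dB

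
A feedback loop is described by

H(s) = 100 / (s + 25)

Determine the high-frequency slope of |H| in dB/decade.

Each pole contributes −20 dB/decade at high frequency; each zero contributes +20 dB/decade.
Net: 0 zero(s) − 1 pole(s) → -20 dB/decade.

-20 dB/decade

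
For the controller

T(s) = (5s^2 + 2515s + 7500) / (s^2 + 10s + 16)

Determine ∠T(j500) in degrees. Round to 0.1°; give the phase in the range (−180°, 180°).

-44.2°

Substitute s = j500:
Numerator: 5(j500)^2 + 2515(j500) + 7500 = -1242500 + j1257500
Denominator: (j500)^2 + 10(j500) + 16 = -249984 + j5000
|N| = √(1242500² + 1257500²) ≈ 1.7678e+06, ∠N ≈ 134.66°
|D| = √(249984² + 5000²) ≈ 2.5003e+05, ∠D ≈ 178.85°
∠T = 134.66° − 178.85° = -44.19°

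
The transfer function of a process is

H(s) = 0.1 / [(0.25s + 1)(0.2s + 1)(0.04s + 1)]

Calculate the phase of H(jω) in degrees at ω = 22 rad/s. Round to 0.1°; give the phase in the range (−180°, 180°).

161.8°

At ω = 22 rad/s:
pole (1 + j22·0.25) = 1 + j5.5 → |·| ≈ 5.5902, ∠ ≈ 79.70°
pole (1 + j22·0.2) = 1 + j4.4 → |·| ≈ 4.5122, ∠ ≈ 77.20°
pole (1 + j22·0.04) = 1 + j0.88 → |·| ≈ 1.3321, ∠ ≈ 41.35°
∠H = (0°) − (79.70° + 77.20° + 41.35°) = -198.25° ≡ 161.75° (principal value)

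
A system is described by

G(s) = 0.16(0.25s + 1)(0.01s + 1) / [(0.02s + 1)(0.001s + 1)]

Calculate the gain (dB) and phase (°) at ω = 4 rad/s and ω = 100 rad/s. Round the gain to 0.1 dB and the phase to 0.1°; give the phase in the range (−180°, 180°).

ω = 4: -12.9 dB, 42.5°; ω = 100: 8.0 dB, 63.6°

At ω = 4 rad/s:
zero (1 + j4·0.25) = 1 + j1 → |·| ≈ 1.4142, ∠ ≈ 45.00°
zero (1 + j4·0.01) = 1 + j0.04 → |·| ≈ 1.0008, ∠ ≈ 2.29°
pole (1 + j4·0.02) = 1 + j0.08 → |·| ≈ 1.0032, ∠ ≈ 4.57°
pole (1 + j4·0.001) = 1 + j0.004 → |·| ≈ 1, ∠ ≈ 0.23°
|G| = 0.16 · 1.4142 · 1.0008 / (1.0032 · 1) ≈ 0.22573
Gain = 20 log₁₀(0.22573) ≈ -12.93 dB
∠G = (45.00° + 2.29°) − (4.57° + 0.23°) = 42.49°

At ω = 100 rad/s:
zero (1 + j100·0.25) = 1 + j25 → |·| ≈ 25.02, ∠ ≈ 87.71°
zero (1 + j100·0.01) = 1 + j1 → |·| ≈ 1.4142, ∠ ≈ 45.00°
pole (1 + j100·0.02) = 1 + j2 → |·| ≈ 2.2361, ∠ ≈ 63.43°
pole (1 + j100·0.001) = 1 + j0.1 → |·| ≈ 1.005, ∠ ≈ 5.71°
|G| = 0.16 · 25.02 · 1.4142 / (2.2361 · 1.005) ≈ 2.5192
Gain = 20 log₁₀(2.5192) ≈ 8.03 dB
∠G = (87.71° + 45.00°) − (63.43° + 5.71°) = 63.57°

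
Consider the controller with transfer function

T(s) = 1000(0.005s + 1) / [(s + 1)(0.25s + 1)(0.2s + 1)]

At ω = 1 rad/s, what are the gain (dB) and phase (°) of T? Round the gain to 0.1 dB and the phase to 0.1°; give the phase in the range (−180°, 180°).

At ω = 1 rad/s:
zero (1 + j1·0.005) = 1 + j0.005 → |·| ≈ 1, ∠ ≈ 0.29°
pole (1 + j1·1) = 1 + j1 → |·| ≈ 1.4142, ∠ ≈ 45.00°
pole (1 + j1·0.25) = 1 + j0.25 → |·| ≈ 1.0308, ∠ ≈ 14.04°
pole (1 + j1·0.2) = 1 + j0.2 → |·| ≈ 1.0198, ∠ ≈ 11.31°
|T| = 1000 · 1 / (1.4142 · 1.0308 · 1.0198) ≈ 672.67
Gain = 20 log₁₀(672.67) ≈ 56.56 dB
∠T = (0.29°) − (45.00° + 14.04° + 11.31°) = -70.06°

56.6 dB, -70.1°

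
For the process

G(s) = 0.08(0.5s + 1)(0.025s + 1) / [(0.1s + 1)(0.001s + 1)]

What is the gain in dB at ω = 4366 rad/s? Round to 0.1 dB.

19.8 dB

At ω = 4366 rad/s:
zero (1 + j4366·0.5) = 1 + j2183 → |·| ≈ 2183, ∠ ≈ 89.97°
zero (1 + j4366·0.025) = 1 + j109.15 → |·| ≈ 109.15, ∠ ≈ 89.48°
pole (1 + j4366·0.1) = 1 + j436.6 → |·| ≈ 436.6, ∠ ≈ 89.87°
pole (1 + j4366·0.001) = 1 + j4.366 → |·| ≈ 4.4791, ∠ ≈ 77.10°
|G| = 0.08 · 2183 · 109.15 / (436.6 · 4.4791) ≈ 9.7475
Gain = 20 log₁₀(9.7475) ≈ 19.78 dB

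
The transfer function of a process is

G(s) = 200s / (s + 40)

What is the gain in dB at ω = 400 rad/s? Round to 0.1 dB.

46.0 dB

At s = jω = j400:
zero at origin: s = j400 → |·| = 400, ∠ = 90.00°
pole (s+40): 40 + j400 → |·| = √(40²+400²) = √161600 ≈ 402, ∠ = arctan(400/40) ≈ 84.29°
|G| = 200 · 400 / 402 ≈ 199
Gain = 20 log₁₀(199) ≈ 45.98 dB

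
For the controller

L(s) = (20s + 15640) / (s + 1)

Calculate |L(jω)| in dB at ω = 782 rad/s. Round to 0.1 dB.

29.0 dB

Substitute s = j782:
Numerator: 20(j782) + 15640 = 15640 + j15640
Denominator: (j782) + 1 = 1 + j782
|N| = √(15640² + 15640²) ≈ 22118, ∠N ≈ 45.00°
|D| = √(1² + 782²) ≈ 782, ∠D ≈ 89.93°
|L| = 22118 / 782 ≈ 28.284
Gain = 20 log₁₀(28.284) ≈ 29.03 dB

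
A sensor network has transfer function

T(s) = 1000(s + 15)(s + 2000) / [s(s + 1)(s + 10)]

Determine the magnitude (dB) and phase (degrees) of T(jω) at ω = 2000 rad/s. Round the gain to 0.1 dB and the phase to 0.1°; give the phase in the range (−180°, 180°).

-3.0 dB, -135.1°

At s = jω = j2000:
zero (s+15): 15 + j2000 → |·| = √(15²+2000²) = √4000225 ≈ 2000.1, ∠ = arctan(2000/15) ≈ 89.57°
zero (s+2000): 2000 + j2000 → |·| = √(2000²+2000²) = √8000000 ≈ 2828.4, ∠ = arctan(2000/2000) ≈ 45.00°
pole (s+1): 1 + j2000 → |·| = √(1²+2000²) = √4000001 ≈ 2000, ∠ = arctan(2000/1) ≈ 89.97°
pole (s+10): 10 + j2000 → |·| = √(10²+2000²) = √4000100 ≈ 2000, ∠ = arctan(2000/10) ≈ 89.71°
pole at origin: |s| = 2000, ∠ = 90.00° (in denominator)
|T| = 1000 · 5.6571e+06 / 8e+09 ≈ 0.70714
Gain = 20 log₁₀(0.70714) ≈ -3.01 dB
∠T = 134.57° − 269.68° = -135.11°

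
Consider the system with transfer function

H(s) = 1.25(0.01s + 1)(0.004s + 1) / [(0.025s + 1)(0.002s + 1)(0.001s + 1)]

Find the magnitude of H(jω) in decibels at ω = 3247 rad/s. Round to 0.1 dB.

-10.7 dB

At ω = 3247 rad/s:
zero (1 + j3247·0.01) = 1 + j32.47 → |·| ≈ 32.485, ∠ ≈ 88.24°
zero (1 + j3247·0.004) = 1 + j12.988 → |·| ≈ 13.026, ∠ ≈ 85.60°
pole (1 + j3247·0.025) = 1 + j81.175 → |·| ≈ 81.181, ∠ ≈ 89.29°
pole (1 + j3247·0.002) = 1 + j6.494 → |·| ≈ 6.5705, ∠ ≈ 81.25°
pole (1 + j3247·0.001) = 1 + j3.247 → |·| ≈ 3.3975, ∠ ≈ 72.88°
|H| = 1.25 · 32.485 · 13.026 / (81.181 · 6.5705 · 3.3975) ≈ 0.29187
Gain = 20 log₁₀(0.29187) ≈ -10.70 dB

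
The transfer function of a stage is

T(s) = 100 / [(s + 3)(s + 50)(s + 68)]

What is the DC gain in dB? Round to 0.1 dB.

T(0) = 100 / (3·50·68) ≈ 0.0098039
20 log₁₀(0.0098039) ≈ -40.17 dB

-40.2 dB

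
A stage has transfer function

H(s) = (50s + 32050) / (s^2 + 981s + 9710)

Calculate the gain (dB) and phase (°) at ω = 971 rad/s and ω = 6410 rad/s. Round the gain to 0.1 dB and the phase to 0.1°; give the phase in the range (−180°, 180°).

Substitute s = j971:
Numerator: 50(j971) + 32050 = 32050 + j48550
Denominator: (j971)^2 + 981(j971) + 9710 = -933131 + j952551
|N| = √(32050² + 48550²) ≈ 58175, ∠N ≈ 56.57°
|D| = √(933131² + 952551²) ≈ 1.3334e+06, ∠D ≈ 134.41°
|H| = 58175 / 1.3334e+06 ≈ 0.043629
Gain = 20 log₁₀(0.043629) ≈ -27.20 dB
∠H = 56.57° − 134.41° = -77.84°

Substitute s = j6410:
Numerator: 50(j6410) + 32050 = 32050 + j320500
Denominator: (j6410)^2 + 981(j6410) + 9710 = -41078390 + j6288210
|N| = √(32050² + 320500²) ≈ 3.221e+05, ∠N ≈ 84.29°
|D| = √(41078390² + 6288210²) ≈ 4.1557e+07, ∠D ≈ 171.30°
|H| = 3.221e+05 / 4.1557e+07 ≈ 0.0077508
Gain = 20 log₁₀(0.0077508) ≈ -42.21 dB
∠H = 84.29° − 171.30° = -87.01°

ω = 971: -27.2 dB, -77.8°; ω = 6410: -42.2 dB, -87.0°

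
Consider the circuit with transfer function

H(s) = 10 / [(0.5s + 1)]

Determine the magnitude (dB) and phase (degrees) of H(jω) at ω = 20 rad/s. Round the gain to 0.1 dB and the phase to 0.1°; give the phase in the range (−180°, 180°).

-0.0 dB, -84.3°

At ω = 20 rad/s:
pole (1 + j20·0.5) = 1 + j10 → |·| ≈ 10.05, ∠ ≈ 84.29°
|H| = 10 · 1 / (10.05) ≈ 0.99502
Gain = 20 log₁₀(0.99502) ≈ -0.04 dB
∠H = (0°) − (84.29°) = -84.29°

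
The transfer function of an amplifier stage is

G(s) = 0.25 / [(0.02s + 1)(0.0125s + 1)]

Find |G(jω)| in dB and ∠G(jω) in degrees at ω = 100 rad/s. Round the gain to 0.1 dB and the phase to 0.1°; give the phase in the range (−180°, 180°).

At ω = 100 rad/s:
pole (1 + j100·0.02) = 1 + j2 → |·| ≈ 2.2361, ∠ ≈ 63.43°
pole (1 + j100·0.0125) = 1 + j1.25 → |·| ≈ 1.6008, ∠ ≈ 51.34°
|G| = 0.25 · 1 / (2.2361 · 1.6008) ≈ 0.069841
Gain = 20 log₁₀(0.069841) ≈ -23.12 dB
∠G = (0°) − (63.43° + 51.34°) = -114.77°

-23.1 dB, -114.8°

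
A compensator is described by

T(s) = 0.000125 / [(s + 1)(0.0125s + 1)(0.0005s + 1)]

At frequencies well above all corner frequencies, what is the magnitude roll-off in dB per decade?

Each pole contributes −20 dB/decade at high frequency; each zero contributes +20 dB/decade.
Net: 0 zero(s) − 3 pole(s) → -60 dB/decade.

-60 dB/decade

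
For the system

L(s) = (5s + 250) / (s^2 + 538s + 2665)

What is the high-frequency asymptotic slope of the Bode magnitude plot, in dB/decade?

-20 dB/decade

Each pole contributes −20 dB/decade at high frequency; each zero contributes +20 dB/decade.
Net: 1 zero(s) − 2 pole(s) → -20 dB/decade.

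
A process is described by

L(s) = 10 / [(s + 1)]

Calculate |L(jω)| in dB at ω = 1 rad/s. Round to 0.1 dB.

17.0 dB

At ω = 1 rad/s:
pole (1 + j1·1) = 1 + j1 → |·| ≈ 1.4142, ∠ ≈ 45.00°
|L| = 10 · 1 / (1.4142) ≈ 7.0711
Gain = 20 log₁₀(7.0711) ≈ 16.99 dB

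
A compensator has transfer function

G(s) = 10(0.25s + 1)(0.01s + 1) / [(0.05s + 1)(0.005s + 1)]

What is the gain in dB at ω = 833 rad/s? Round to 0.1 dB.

At ω = 833 rad/s:
zero (1 + j833·0.25) = 1 + j208.25 → |·| ≈ 208.25, ∠ ≈ 89.72°
zero (1 + j833·0.01) = 1 + j8.33 → |·| ≈ 8.3898, ∠ ≈ 83.15°
pole (1 + j833·0.05) = 1 + j41.65 → |·| ≈ 41.662, ∠ ≈ 88.62°
pole (1 + j833·0.005) = 1 + j4.165 → |·| ≈ 4.2834, ∠ ≈ 76.50°
|G| = 10 · 208.25 · 8.3898 / (41.662 · 4.2834) ≈ 97.906
Gain = 20 log₁₀(97.906) ≈ 39.82 dB

39.8 dB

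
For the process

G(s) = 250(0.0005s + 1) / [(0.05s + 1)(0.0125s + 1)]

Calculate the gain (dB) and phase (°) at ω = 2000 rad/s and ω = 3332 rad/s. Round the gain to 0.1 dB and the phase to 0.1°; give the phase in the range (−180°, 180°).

ω = 2000: -17.0 dB, -132.1°; ω = 3332: -23.1 dB, -119.3°

At ω = 2000 rad/s:
zero (1 + j2000·0.0005) = 1 + j1 → |·| ≈ 1.4142, ∠ ≈ 45.00°
pole (1 + j2000·0.05) = 1 + j100 → |·| ≈ 100, ∠ ≈ 89.43°
pole (1 + j2000·0.0125) = 1 + j25 → |·| ≈ 25.02, ∠ ≈ 87.71°
|G| = 250 · 1.4142 / (100 · 25.02) ≈ 0.14131
Gain = 20 log₁₀(0.14131) ≈ -17.00 dB
∠G = (45.00°) − (89.43° + 87.71°) = -132.14°

At ω = 3332 rad/s:
zero (1 + j3332·0.0005) = 1 + j1.666 → |·| ≈ 1.9431, ∠ ≈ 59.03°
pole (1 + j3332·0.05) = 1 + j166.6 → |·| ≈ 166.6, ∠ ≈ 89.66°
pole (1 + j3332·0.0125) = 1 + j41.65 → |·| ≈ 41.662, ∠ ≈ 88.62°
|G| = 250 · 1.9431 / (166.6 · 41.662) ≈ 0.069987
Gain = 20 log₁₀(0.069987) ≈ -23.10 dB
∠G = (59.03°) − (89.66° + 88.62°) = -119.25°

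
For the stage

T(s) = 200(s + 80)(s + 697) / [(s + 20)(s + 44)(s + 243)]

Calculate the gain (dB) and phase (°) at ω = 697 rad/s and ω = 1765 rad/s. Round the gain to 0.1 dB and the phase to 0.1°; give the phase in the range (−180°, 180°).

At s = jω = j697:
zero (s+80): 80 + j697 → |·| = √(80²+697²) = √492209 ≈ 701.58, ∠ = arctan(697/80) ≈ 83.45°
zero (s+697): 697 + j697 → |·| = √(697²+697²) = √971618 ≈ 985.71, ∠ = arctan(697/697) ≈ 45.00°
pole (s+20): 20 + j697 → |·| = √(20²+697²) = √486209 ≈ 697.29, ∠ = arctan(697/20) ≈ 88.36°
pole (s+44): 44 + j697 → |·| = √(44²+697²) = √487745 ≈ 698.39, ∠ = arctan(697/44) ≈ 86.39°
pole (s+243): 243 + j697 → |·| = √(243²+697²) = √544858 ≈ 738.14, ∠ = arctan(697/243) ≈ 70.78°
|T| = 200 · 6.9155e+05 / 3.5946e+08 ≈ 0.38477
Gain = 20 log₁₀(0.38477) ≈ -8.30 dB
∠T = 128.45° − 245.53° = -117.08°

At s = jω = j1765:
zero (s+80): 80 + j1765 → |·| = √(80²+1765²) = √3121625 ≈ 1766.8, ∠ = arctan(1765/80) ≈ 87.40°
zero (s+697): 697 + j1765 → |·| = √(697²+1765²) = √3601034 ≈ 1897.6, ∠ = arctan(1765/697) ≈ 68.45°
pole (s+20): 20 + j1765 → |·| = √(20²+1765²) = √3115625 ≈ 1765.1, ∠ = arctan(1765/20) ≈ 89.35°
pole (s+44): 44 + j1765 → |·| = √(44²+1765²) = √3117161 ≈ 1765.5, ∠ = arctan(1765/44) ≈ 88.57°
pole (s+243): 243 + j1765 → |·| = √(243²+1765²) = √3174274 ≈ 1781.6, ∠ = arctan(1765/243) ≈ 82.16°
|T| = 200 · 3.3527e+06 / 5.552e+09 ≈ 0.12077
Gain = 20 log₁₀(0.12077) ≈ -18.36 dB
∠T = 155.85° − 260.08° = -104.23°

ω = 697: -8.3 dB, -117.1°; ω = 1765: -18.4 dB, -104.2°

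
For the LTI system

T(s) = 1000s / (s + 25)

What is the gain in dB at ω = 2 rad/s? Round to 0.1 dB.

At s = jω = j2:
zero at origin: s = j2 → |·| = 2, ∠ = 90.00°
pole (s+25): 25 + j2 → |·| = √(25²+2²) = √629 ≈ 25.08, ∠ = arctan(2/25) ≈ 4.57°
|T| = 1000 · 2 / 25.08 ≈ 79.745
Gain = 20 log₁₀(79.745) ≈ 38.03 dB

38.0 dB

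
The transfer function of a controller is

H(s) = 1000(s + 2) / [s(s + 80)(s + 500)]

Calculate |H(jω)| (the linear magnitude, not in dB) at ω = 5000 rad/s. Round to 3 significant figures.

3.98e-05

At s = jω = j5000:
zero (s+2): 2 + j5000 → |·| = √(2²+5000²) = √25000004 ≈ 5000, ∠ = arctan(5000/2) ≈ 89.98°
pole (s+80): 80 + j5000 → |·| = √(80²+5000²) = √25006400 ≈ 5000.6, ∠ = arctan(5000/80) ≈ 89.08°
pole (s+500): 500 + j5000 → |·| = √(500²+5000²) = √25250000 ≈ 5024.9, ∠ = arctan(5000/500) ≈ 84.29°
pole at origin: |s| = 5000, ∠ = 90.00° (in denominator)
|H| = 1000 · 5000 / 1.2564e+11 ≈ 3.9796e-05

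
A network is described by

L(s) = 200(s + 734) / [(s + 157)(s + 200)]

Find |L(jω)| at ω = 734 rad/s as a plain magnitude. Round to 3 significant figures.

0.364

At s = jω = j734:
zero (s+734): 734 + j734 → |·| = √(734²+734²) = √1077512 ≈ 1038, ∠ = arctan(734/734) ≈ 45.00°
pole (s+157): 157 + j734 → |·| = √(157²+734²) = √563405 ≈ 750.6, ∠ = arctan(734/157) ≈ 77.93°
pole (s+200): 200 + j734 → |·| = √(200²+734²) = √578756 ≈ 760.76, ∠ = arctan(734/200) ≈ 74.76°
|L| = 200 · 1038 / 5.7103e+05 ≈ 0.36355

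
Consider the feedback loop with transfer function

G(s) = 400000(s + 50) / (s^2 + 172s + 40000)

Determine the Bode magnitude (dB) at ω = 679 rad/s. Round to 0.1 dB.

55.9 dB

At s = jω = j679:
zero (s+50): 50 + j679 → |·| = √(50²+679²) = √463541 ≈ 680.84, ∠ = arctan(679/50) ≈ 85.79°
quadratic: (j679)² + 172·j679 + 40000 = -421041 + j116788 → |·| ≈ 4.3694e+05, ∠ ≈ 164.50°
|G| = 400000 · 680.84 / 4.3694e+05 ≈ 623.28
Gain = 20 log₁₀(623.28) ≈ 55.89 dB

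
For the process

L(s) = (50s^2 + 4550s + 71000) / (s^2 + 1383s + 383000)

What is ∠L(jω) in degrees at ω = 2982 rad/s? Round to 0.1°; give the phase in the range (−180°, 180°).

Substitute s = j2982:
Numerator: 50(j2982)^2 + 4550(j2982) + 71000 = -444545200 + j13568100
Denominator: (j2982)^2 + 1383(j2982) + 383000 = -8509324 + j4124106
|N| = √(444545200² + 13568100²) ≈ 4.4475e+08, ∠N ≈ 178.25°
|D| = √(8509324² + 4124106²) ≈ 9.456e+06, ∠D ≈ 154.14°
∠L = 178.25° − 154.14° = 24.11°

24.1°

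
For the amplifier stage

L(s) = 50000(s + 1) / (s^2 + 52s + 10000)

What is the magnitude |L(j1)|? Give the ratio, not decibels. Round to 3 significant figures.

At s = jω = j1:
zero (s+1): 1 + j1 → |·| = √(1²+1²) = √2 ≈ 1.4142, ∠ = arctan(1/1) ≈ 45.00°
quadratic: (j1)² + 52·j1 + 10000 = 9999 + j52 → |·| ≈ 9999.1, ∠ ≈ 0.30°
|L| = 50000 · 1.4142 / 9999.1 ≈ 7.0716

7.07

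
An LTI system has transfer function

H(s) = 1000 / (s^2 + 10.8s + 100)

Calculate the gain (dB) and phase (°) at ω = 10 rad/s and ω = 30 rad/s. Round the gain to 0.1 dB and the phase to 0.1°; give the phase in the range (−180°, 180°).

ω = 10: 19.3 dB, -90.0°; ω = 30: 1.3 dB, -158.0°

At s = jω = j10:
quadratic: (j10)² + 10.8·j10 + 100 = 0 + j108 → |·| ≈ 108, ∠ ≈ 90.00°
|H| = 1000 / 108 ≈ 9.2593
Gain = 20 log₁₀(9.2593) ≈ 19.33 dB
∠H = 0.00° − 90.00° = -90.00°

At s = jω = j30:
quadratic: (j30)² + 10.8·j30 + 100 = -800 + j324 → |·| ≈ 863.12, ∠ ≈ 157.95°
|H| = 1000 / 863.12 ≈ 1.1586
Gain = 20 log₁₀(1.1586) ≈ 1.28 dB
∠H = 0.00° − 157.95° = -157.95°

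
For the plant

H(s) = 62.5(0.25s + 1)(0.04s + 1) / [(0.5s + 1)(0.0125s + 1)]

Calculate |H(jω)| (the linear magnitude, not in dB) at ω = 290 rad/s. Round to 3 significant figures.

At ω = 290 rad/s:
zero (1 + j290·0.25) = 1 + j72.5 → |·| ≈ 72.507, ∠ ≈ 89.21°
zero (1 + j290·0.04) = 1 + j11.6 → |·| ≈ 11.643, ∠ ≈ 85.07°
pole (1 + j290·0.5) = 1 + j145 → |·| ≈ 145, ∠ ≈ 89.60°
pole (1 + j290·0.0125) = 1 + j3.625 → |·| ≈ 3.7604, ∠ ≈ 74.58°
|H| = 62.5 · 72.507 · 11.643 / (145 · 3.7604) ≈ 96.766

96.8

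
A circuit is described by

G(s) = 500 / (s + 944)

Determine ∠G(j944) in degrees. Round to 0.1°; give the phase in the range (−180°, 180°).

-45.0°

At s = jω = j944:
pole (s+944): 944 + j944 → |·| = √(944²+944²) = √1782272 ≈ 1335, ∠ = arctan(944/944) ≈ 45.00°
∠G = 0.00° − 45.00° = -45.00°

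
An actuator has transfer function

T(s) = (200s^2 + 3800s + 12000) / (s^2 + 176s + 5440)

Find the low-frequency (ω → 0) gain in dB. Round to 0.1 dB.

T(0) = 12000 / 5440 ≈ 2.2059
20 log₁₀(2.2059) ≈ 6.87 dB

6.9 dB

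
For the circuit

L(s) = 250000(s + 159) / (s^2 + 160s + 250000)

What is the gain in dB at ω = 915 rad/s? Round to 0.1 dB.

51.7 dB

At s = jω = j915:
zero (s+159): 159 + j915 → |·| = √(159²+915²) = √862506 ≈ 928.71, ∠ = arctan(915/159) ≈ 80.14°
quadratic: (j915)² + 160·j915 + 250000 = -587225 + j146400 → |·| ≈ 6.052e+05, ∠ ≈ 166.00°
|L| = 250000 · 928.71 / 6.052e+05 ≈ 383.64
Gain = 20 log₁₀(383.64) ≈ 51.68 dB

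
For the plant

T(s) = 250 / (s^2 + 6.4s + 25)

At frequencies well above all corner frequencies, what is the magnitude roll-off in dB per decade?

-40 dB/decade

Each pole contributes −20 dB/decade at high frequency; each zero contributes +20 dB/decade.
Net: 0 zero(s) − 2 pole(s) → -40 dB/decade.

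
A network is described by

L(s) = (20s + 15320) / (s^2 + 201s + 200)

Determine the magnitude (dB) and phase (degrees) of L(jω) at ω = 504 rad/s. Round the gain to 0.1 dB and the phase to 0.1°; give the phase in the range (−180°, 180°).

Substitute s = j504:
Numerator: 20(j504) + 15320 = 15320 + j10080
Denominator: (j504)^2 + 201(j504) + 200 = -253816 + j101304
|N| = √(15320² + 10080²) ≈ 18339, ∠N ≈ 33.34°
|D| = √(253816² + 101304²) ≈ 2.7329e+05, ∠D ≈ 158.24°
|L| = 18339 / 2.7329e+05 ≈ 0.067105
Gain = 20 log₁₀(0.067105) ≈ -23.46 dB
∠L = 33.34° − 158.24° = -124.90°

-23.5 dB, -124.9°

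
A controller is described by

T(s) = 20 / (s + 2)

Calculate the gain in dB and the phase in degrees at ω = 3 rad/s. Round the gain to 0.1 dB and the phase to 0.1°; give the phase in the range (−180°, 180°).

14.9 dB, -56.3°

At s = jω = j3:
pole (s+2): 2 + j3 → |·| = √(2²+3²) = √13 ≈ 3.6056, ∠ = arctan(3/2) ≈ 56.31°
|T| = 20 / 3.6056 ≈ 5.5469
Gain = 20 log₁₀(5.5469) ≈ 14.88 dB
∠T = 0.00° − 56.31° = -56.31°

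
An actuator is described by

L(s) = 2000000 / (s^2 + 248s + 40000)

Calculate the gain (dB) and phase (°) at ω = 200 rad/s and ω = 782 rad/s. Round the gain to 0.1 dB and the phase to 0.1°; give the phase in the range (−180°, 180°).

At s = jω = j200:
quadratic: (j200)² + 248·j200 + 40000 = 0 + j49600 → |·| ≈ 49600, ∠ ≈ 90.00°
|L| = 2000000 / 49600 ≈ 40.323
Gain = 20 log₁₀(40.323) ≈ 32.11 dB
∠L = 0.00° − 90.00° = -90.00°

At s = jω = j782:
quadratic: (j782)² + 248·j782 + 40000 = -571524 + j193936 → |·| ≈ 6.0353e+05, ∠ ≈ 161.26°
|L| = 2000000 / 6.0353e+05 ≈ 3.3138
Gain = 20 log₁₀(3.3138) ≈ 10.41 dB
∠L = 0.00° − 161.26° = -161.26°

ω = 200: 32.1 dB, -90.0°; ω = 782: 10.4 dB, -161.3°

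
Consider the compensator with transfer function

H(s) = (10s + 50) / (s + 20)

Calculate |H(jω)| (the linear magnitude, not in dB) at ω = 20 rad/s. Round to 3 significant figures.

7.29

Substitute s = j20:
Numerator: 10(j20) + 50 = 50 + j200
Denominator: (j20) + 20 = 20 + j20
|N| = √(50² + 200²) ≈ 206.16, ∠N ≈ 75.96°
|D| = √(20² + 20²) ≈ 28.284, ∠D ≈ 45.00°
|H| = 206.16 / 28.284 ≈ 7.2889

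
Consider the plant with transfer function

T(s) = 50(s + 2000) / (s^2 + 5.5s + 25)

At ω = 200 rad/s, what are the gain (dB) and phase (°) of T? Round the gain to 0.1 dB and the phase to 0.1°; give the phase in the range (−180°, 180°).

8.0 dB, -172.7°

At s = jω = j200:
zero (s+2000): 2000 + j200 → |·| = √(2000²+200²) = √4040000 ≈ 2010, ∠ = arctan(200/2000) ≈ 5.71°
quadratic: (j200)² + 5.5·j200 + 25 = -39975 + j1100 → |·| ≈ 39990, ∠ ≈ 178.42°
|T| = 50 · 2010 / 39990 ≈ 2.5131
Gain = 20 log₁₀(2.5131) ≈ 8.00 dB
∠T = 5.71° − 178.42° = -172.71°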